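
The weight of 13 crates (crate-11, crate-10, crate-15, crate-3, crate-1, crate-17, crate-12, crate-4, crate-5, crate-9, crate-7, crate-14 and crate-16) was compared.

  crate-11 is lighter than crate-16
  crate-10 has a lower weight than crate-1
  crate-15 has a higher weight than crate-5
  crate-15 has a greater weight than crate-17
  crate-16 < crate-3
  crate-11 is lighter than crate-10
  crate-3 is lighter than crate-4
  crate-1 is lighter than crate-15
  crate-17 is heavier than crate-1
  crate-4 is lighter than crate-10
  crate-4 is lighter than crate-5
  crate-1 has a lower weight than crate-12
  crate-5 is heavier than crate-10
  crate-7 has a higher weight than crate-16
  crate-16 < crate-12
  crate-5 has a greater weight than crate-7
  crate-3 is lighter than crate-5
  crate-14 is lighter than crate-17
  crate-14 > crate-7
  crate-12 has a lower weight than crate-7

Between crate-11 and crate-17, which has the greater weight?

crate-17

The relevant relations are crate-11 < crate-16; crate-16 < crate-3; crate-3 < crate-4; crate-4 < crate-10; crate-10 < crate-1; crate-1 < crate-12; crate-12 < crate-7; crate-7 < crate-14; crate-14 < crate-17.
Chaining these gives crate-11 < crate-16 < crate-3 < crate-4 < crate-10 < crate-1 < crate-12 < crate-7 < crate-14 < crate-17.
So crate-11 < crate-17; crate-17 is the heavier of the two.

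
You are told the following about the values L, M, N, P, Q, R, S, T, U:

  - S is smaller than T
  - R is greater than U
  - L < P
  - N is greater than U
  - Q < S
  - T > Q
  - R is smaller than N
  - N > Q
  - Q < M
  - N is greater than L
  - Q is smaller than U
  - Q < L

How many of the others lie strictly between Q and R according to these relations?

1

The relations place Q below R. An element lies strictly between them when it is forced above Q and also forced below R.
Above Q: {U, L, S, P, T, M, N}. Below R: {U}.
Intersection: {U} — 1.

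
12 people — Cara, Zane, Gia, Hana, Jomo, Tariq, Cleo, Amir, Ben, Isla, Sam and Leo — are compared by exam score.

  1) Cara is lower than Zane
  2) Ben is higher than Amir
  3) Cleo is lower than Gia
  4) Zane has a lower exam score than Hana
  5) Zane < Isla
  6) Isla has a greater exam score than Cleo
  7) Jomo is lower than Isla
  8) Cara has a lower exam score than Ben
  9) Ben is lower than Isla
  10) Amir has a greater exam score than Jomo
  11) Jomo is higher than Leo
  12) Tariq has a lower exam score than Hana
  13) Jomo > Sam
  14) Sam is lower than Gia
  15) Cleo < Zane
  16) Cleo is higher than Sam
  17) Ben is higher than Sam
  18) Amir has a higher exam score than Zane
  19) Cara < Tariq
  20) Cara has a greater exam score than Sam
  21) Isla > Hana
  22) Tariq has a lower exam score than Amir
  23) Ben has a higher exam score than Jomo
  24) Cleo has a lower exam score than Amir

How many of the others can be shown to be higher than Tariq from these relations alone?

From Tariq the given relations immediately reach Hana, Amir.
From those, Ben, Isla — 4 in total.
No other element is forced above Tariq by the given relations, so the count is 4.

4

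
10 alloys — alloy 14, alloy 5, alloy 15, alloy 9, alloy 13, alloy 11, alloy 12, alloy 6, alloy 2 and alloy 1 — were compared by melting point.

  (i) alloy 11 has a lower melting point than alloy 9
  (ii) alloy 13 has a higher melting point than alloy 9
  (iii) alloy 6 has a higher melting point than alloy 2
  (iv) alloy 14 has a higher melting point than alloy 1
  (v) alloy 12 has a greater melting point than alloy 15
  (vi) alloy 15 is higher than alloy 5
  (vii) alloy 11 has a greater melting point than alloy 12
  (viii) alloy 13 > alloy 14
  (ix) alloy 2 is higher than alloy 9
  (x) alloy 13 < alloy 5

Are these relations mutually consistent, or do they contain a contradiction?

Chaining the given relations yields alloy 13 < alloy 5 < alloy 15 < alloy 12 < alloy 11 < alloy 9, so alloy 13 < alloy 9. But one relation states alloy 9 < alloy 13. These cannot both hold.

inconsistent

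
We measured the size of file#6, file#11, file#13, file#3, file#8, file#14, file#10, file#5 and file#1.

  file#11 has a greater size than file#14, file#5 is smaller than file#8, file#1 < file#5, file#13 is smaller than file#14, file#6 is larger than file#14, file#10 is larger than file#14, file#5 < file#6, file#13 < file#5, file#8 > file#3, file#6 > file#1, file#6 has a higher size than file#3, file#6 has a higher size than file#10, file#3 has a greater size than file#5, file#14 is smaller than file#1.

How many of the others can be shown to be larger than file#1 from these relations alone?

From file#1 the given relations immediately reach file#5, file#6.
From those, file#3, file#8 — 4 in total.
Nothing else is reachable above file#1; 4 in all.

4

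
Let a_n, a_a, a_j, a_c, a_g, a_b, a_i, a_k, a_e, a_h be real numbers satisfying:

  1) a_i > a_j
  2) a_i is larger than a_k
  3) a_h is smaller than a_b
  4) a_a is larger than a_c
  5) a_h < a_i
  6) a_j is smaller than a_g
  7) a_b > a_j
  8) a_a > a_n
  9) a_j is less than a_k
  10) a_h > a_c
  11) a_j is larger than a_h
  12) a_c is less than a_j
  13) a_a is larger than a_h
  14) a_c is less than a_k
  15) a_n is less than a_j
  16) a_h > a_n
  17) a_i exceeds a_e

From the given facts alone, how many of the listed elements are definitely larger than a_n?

7

The elements the relations force above a_n are a_h, a_j, a_a, a_g, a_k, a_i, a_b — no chain reaches any other.
That is 7.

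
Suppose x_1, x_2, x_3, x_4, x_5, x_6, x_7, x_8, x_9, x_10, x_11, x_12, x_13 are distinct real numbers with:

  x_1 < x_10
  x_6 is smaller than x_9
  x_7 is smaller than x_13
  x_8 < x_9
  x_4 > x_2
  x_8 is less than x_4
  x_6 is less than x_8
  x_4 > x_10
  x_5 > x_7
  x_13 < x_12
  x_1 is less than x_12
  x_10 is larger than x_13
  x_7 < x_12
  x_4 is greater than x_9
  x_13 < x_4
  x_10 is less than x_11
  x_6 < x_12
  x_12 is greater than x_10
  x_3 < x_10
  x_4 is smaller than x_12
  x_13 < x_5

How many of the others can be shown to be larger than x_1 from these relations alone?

4

From x_1 the given relations immediately reach x_10, x_12.
From those, x_4, x_11 — 4 in total.
No other element is forced above x_1 by the given relations, so the count is 4.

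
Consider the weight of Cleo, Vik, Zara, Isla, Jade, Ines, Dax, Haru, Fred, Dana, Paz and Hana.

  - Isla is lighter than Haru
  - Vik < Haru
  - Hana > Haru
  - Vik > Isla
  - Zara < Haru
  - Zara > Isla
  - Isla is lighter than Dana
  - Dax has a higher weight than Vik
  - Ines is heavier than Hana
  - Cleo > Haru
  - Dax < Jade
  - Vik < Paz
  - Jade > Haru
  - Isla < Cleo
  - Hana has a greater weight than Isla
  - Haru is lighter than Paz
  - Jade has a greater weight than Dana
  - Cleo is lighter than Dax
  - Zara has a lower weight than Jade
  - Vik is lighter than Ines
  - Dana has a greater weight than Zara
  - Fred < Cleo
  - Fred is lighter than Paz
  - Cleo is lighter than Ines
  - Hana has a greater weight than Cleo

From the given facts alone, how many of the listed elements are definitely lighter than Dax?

6

The elements the relations force below Dax are Isla, Zara, Vik, Fred, Haru, Cleo — no chain reaches any other.
That is 6.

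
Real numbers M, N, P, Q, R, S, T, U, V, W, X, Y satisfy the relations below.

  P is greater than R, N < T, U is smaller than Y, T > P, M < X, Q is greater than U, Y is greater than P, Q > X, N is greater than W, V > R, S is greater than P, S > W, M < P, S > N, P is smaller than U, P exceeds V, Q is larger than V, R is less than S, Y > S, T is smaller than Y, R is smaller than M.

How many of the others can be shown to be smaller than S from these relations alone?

6

The elements the relations force below S are R, W, V, M, N, P — no chain reaches any other.
That is 6.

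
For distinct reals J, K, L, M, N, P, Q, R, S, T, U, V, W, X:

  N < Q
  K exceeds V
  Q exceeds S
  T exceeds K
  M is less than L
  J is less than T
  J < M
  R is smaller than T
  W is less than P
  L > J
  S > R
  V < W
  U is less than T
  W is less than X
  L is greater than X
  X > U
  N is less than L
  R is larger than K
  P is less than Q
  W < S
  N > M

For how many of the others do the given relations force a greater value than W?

5

The elements the relations force above W are S, X, P, Q, L — no chain reaches any other.
That is 5.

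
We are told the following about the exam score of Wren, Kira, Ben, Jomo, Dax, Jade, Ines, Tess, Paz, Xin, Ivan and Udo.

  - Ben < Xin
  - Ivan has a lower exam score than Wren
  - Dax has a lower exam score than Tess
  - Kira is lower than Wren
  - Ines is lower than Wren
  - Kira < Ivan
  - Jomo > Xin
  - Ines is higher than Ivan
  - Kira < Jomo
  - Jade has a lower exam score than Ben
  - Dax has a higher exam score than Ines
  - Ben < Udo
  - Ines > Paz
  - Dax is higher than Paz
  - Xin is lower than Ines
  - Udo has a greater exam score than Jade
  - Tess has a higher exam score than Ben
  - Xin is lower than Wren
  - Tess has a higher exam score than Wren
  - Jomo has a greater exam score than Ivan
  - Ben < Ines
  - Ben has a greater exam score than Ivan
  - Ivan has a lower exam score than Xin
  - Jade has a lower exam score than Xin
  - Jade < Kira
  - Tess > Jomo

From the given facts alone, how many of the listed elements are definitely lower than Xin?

4

From Xin the given relations immediately reach Jade, Ivan, Ben.
From those, Kira — 4 in total.
No other element is forced below Xin by the given relations, so the count is 4.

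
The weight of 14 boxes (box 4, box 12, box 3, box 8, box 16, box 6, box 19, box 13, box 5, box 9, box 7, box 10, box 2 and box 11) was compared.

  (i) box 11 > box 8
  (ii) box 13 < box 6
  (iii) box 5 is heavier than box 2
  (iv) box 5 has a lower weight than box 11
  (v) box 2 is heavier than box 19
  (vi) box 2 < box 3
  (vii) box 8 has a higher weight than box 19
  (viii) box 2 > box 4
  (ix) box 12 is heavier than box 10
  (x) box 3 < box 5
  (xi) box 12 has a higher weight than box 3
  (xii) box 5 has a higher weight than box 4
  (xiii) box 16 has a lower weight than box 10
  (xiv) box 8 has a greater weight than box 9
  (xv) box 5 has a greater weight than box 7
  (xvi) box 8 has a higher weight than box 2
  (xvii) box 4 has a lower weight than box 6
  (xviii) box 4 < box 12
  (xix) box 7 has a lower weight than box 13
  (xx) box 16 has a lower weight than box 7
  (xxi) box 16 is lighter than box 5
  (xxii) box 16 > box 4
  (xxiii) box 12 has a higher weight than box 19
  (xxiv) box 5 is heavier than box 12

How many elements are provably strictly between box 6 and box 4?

3

The relations place box 4 below box 6. An element lies strictly between them when it is forced above box 4 and also forced below box 6.
Above box 4: {box 16, box 10, box 2, box 7, box 3, box 12, box 13, box 8, box 5, box 11}. Below box 6: {box 16, box 7, box 13}.
Intersection: {box 16, box 7, box 13} — 3.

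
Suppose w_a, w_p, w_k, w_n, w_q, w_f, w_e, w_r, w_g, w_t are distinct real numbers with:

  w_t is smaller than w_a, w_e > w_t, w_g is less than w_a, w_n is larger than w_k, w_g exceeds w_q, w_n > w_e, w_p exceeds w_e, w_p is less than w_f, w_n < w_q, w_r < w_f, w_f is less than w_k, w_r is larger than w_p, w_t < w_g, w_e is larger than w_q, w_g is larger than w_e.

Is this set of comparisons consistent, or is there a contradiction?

We have w_q < w_e stated directly, yet also w_e < w_p < w_r < w_f < w_k < w_n < w_q by chaining the others — so w_e < w_q. Contradiction.

inconsistent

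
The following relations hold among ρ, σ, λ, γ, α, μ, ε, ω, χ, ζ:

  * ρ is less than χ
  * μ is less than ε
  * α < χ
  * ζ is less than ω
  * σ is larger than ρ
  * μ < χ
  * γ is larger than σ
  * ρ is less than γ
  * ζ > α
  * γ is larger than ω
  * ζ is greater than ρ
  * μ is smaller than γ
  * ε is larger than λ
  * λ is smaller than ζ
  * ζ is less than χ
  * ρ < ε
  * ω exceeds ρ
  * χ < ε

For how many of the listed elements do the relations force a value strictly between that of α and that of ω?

1

The relations place α below ω. An element lies strictly between them when it is forced above α and also forced below ω.
Above α: {ζ, γ, χ, ε}. Below ω: {ρ, λ, ζ}.
Intersection: {ζ} — 1.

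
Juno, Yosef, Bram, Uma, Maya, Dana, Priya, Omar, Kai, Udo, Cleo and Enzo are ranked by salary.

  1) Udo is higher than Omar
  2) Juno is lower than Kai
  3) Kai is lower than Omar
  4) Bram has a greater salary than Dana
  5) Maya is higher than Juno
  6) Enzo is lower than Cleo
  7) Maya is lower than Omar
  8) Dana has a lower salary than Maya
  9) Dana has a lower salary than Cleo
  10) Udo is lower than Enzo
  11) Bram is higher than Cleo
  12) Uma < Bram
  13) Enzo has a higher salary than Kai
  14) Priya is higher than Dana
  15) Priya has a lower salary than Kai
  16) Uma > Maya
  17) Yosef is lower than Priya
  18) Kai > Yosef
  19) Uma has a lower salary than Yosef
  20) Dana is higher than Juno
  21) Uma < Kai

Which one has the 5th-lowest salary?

The consecutive relations fix a unique order: Juno < Dana < Maya < Uma < Yosef < Priya < Kai < Omar < Udo < Enzo < Cleo < Bram.
Counting 5 from the smallest end gives Yosef.

Yosef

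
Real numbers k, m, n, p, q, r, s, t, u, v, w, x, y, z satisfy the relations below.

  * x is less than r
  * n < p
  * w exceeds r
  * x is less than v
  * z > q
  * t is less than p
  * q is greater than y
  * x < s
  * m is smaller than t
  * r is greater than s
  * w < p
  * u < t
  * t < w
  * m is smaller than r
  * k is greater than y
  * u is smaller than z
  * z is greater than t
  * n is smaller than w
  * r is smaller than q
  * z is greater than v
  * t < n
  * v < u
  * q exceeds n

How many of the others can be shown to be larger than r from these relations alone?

4

Directly above r: w, q.
One step further: p, z (4 so far).
Nothing else is reachable above r; 4 in all.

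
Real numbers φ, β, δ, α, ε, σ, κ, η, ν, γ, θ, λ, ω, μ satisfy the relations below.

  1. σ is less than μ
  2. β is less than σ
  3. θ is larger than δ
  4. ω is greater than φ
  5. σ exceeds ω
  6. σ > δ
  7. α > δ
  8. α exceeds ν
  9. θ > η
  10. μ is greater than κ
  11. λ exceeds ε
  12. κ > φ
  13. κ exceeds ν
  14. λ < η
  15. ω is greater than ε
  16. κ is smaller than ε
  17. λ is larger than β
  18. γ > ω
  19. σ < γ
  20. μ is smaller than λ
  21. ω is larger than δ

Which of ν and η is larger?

η

ν < κ and κ < ε give ν < ε.
With ε < ω: ν < κ < ε < ω.
Then ω < σ extends the chain to σ.
Then σ < μ extends the chain to μ.
With μ < λ: ν < κ < ε < ω < σ < μ < λ.
With λ < η: ν < κ < ε < ω < σ < μ < λ < η.
So ν < η; η is the larger of the two.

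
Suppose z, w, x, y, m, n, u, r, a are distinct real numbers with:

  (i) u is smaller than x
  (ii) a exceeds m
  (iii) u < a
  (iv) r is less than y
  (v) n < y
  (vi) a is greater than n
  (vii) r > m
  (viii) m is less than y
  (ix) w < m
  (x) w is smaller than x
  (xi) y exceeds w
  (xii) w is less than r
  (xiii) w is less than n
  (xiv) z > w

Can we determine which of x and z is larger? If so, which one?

undetermined

Following every chain through z: below z we get w.
x is not reached, and no chain runs the other way from x to z.
So the given relations leave the order of z and x undetermined.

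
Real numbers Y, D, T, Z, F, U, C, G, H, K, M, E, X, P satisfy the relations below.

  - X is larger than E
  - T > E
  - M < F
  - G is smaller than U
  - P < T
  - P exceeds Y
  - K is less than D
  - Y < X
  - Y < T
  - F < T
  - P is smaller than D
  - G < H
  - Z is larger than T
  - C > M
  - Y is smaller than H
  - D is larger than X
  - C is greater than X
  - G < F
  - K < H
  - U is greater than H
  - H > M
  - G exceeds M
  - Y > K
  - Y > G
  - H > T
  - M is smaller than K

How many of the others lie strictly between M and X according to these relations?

3

Chaining upward from M reaches: K, G, Y, P, F, T, H, Z, U, D, C.
Chaining downward from X reaches: K, G, Y, E.
Strictly between M and X are those in both lists: K, G, Y — 3 elements.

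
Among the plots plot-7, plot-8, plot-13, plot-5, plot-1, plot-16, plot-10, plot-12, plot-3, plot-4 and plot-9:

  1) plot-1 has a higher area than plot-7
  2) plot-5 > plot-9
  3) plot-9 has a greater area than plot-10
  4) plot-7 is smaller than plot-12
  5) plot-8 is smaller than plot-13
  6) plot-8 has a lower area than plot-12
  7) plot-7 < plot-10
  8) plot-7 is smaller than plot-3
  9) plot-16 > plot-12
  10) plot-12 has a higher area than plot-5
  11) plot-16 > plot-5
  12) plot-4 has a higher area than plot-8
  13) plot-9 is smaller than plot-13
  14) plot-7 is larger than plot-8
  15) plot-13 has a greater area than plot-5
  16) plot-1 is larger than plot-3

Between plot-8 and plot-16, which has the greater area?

plot-16

plot-8 < plot-7 and plot-7 < plot-10 give plot-8 < plot-10.
Then plot-10 < plot-9 extends the chain to plot-9.
With plot-9 < plot-5: plot-8 < plot-7 < plot-10 < plot-9 < plot-5.
With plot-5 < plot-12: plot-8 < plot-7 < plot-10 < plot-9 < plot-5 < plot-12.
Then plot-12 < plot-16 extends the chain to plot-16.
So plot-8 < plot-16; plot-16 is the larger of the two.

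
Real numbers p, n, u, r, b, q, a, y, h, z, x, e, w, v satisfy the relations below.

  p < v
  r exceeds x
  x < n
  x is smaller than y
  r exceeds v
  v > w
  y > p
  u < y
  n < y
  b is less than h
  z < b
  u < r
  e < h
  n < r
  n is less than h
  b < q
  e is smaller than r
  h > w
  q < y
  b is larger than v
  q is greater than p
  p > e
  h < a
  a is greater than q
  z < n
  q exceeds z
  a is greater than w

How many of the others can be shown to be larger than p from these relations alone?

The elements the relations force above p are v, b, r, q, h, a, y — no chain reaches any other.
That is 7.

7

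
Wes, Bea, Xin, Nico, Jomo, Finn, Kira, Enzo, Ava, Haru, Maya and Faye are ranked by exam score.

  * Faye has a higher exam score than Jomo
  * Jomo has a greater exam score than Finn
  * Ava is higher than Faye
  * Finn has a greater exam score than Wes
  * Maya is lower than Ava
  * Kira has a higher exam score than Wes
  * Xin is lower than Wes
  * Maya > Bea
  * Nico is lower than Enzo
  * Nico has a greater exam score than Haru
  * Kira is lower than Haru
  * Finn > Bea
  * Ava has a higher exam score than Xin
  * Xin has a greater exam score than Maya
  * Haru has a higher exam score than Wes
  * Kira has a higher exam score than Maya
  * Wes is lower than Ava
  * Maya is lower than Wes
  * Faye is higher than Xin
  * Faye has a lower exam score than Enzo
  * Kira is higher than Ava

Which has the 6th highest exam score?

The consecutive relations fix a unique order: Bea < Maya < Xin < Wes < Finn < Jomo < Faye < Ava < Kira < Haru < Nico < Enzo.
Counting 6 from the largest end gives Faye.

Faye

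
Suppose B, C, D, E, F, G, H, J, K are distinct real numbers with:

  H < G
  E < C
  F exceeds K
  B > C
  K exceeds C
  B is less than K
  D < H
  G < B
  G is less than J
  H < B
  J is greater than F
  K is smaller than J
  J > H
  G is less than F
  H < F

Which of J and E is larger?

E < C and C < B give E < B.
Then B < K extends the chain to K.
Then K < F extends the chain to F.
Then F < J extends the chain to J.
So E < J; J is the larger of the two.

J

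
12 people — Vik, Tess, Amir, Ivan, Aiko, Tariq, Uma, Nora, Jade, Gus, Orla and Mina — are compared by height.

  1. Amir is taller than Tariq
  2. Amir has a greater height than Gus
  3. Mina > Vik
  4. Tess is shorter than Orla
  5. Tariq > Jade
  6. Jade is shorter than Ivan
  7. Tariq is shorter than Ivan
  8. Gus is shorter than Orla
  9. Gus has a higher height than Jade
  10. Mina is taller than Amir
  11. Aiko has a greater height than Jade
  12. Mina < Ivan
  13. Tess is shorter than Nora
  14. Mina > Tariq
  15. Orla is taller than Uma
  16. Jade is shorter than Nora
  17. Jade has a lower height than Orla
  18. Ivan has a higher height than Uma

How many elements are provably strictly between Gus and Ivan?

The relations place Gus below Ivan. An element lies strictly between them when it is forced above Gus and also forced below Ivan.
Above Gus: {Amir, Mina, Orla}. Below Ivan: {Vik, Jade, Tariq, Amir, Uma, Mina}.
Intersection: {Amir, Mina} — 2.

2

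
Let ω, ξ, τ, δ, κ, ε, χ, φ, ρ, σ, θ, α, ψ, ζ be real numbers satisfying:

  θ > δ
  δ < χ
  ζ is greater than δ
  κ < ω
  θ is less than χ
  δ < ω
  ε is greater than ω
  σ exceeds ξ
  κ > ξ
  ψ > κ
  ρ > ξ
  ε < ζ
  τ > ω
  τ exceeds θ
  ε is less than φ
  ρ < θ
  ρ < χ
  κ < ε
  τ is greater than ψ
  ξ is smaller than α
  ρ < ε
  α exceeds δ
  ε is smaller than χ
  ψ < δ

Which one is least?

Chaining upward from ξ: directly above it, κ, σ, ρ, α; then ψ, ω, ε, θ, χ; then δ, φ, ζ, τ.
That covers every other element, and nothing is given below ξ, so ξ is the least.

ξ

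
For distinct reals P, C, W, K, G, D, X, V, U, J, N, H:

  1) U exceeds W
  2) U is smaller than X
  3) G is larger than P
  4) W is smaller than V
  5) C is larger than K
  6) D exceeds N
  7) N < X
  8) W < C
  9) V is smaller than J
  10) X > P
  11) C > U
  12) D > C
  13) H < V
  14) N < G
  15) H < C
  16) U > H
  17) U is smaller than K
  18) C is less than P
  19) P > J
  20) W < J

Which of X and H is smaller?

H

H < U and U < K give H < K.
Then K < C extends the chain to C.
With C < P: H < U < K < C < P.
Then P < X extends the chain to X.
So H < X; H is the smaller of the two.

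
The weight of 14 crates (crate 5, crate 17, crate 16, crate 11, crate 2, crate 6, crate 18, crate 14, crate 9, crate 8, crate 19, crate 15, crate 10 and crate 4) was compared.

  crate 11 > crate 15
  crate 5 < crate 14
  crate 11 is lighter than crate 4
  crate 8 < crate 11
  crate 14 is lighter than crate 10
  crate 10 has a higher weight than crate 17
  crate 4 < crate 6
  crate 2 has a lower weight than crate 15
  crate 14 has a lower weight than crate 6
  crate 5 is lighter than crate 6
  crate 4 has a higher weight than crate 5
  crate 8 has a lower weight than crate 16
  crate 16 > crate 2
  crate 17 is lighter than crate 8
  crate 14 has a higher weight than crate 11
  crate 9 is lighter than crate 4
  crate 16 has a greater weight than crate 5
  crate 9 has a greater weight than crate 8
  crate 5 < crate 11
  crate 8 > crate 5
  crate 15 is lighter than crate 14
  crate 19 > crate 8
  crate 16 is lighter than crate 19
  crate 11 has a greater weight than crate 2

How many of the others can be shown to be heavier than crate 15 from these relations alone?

5

Directly above crate 15: crate 11, crate 14.
One step further: crate 10, crate 4, crate 6 (5 so far).
Nothing else is reachable above crate 15; 5 in all.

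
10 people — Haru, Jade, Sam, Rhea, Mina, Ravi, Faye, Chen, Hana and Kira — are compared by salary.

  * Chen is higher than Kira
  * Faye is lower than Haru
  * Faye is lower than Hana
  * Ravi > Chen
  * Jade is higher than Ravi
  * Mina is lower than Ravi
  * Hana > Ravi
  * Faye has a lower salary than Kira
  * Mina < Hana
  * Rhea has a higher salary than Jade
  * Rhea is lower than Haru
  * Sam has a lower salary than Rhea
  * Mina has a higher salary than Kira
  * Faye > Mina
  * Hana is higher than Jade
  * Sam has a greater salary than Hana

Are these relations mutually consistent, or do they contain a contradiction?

inconsistent

Chaining the given relations yields Mina < Faye < Kira, so Mina < Kira. But one relation states Kira < Mina. These cannot both hold.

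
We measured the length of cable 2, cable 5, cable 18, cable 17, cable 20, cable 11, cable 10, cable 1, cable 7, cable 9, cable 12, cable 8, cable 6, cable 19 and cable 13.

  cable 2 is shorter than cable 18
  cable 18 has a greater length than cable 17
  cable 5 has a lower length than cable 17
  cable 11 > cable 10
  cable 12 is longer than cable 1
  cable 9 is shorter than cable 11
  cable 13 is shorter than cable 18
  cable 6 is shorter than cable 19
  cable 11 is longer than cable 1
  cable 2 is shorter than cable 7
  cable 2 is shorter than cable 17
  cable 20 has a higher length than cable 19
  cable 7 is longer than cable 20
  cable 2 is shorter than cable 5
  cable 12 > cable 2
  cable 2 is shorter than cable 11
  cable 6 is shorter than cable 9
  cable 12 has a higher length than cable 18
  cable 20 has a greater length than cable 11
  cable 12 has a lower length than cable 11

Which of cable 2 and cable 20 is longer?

cable 2 < cable 5 and cable 5 < cable 17 give cable 2 < cable 17.
With cable 17 < cable 18: cable 2 < cable 5 < cable 17 < cable 18.
Then cable 18 < cable 12 extends the chain to cable 12.
Then cable 12 < cable 11 extends the chain to cable 11.
With cable 11 < cable 20: cable 2 < cable 5 < cable 17 < cable 18 < cable 12 < cable 11 < cable 20.
So cable 2 < cable 20; cable 20 is the longer of the two.

cable 20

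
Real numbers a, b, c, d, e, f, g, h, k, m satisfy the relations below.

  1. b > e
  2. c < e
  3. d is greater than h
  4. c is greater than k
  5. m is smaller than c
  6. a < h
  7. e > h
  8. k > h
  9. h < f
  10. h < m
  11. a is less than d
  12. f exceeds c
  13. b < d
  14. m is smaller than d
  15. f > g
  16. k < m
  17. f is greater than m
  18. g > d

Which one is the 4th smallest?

Piecing the relations together gives one ordering: a < h < k < m < c < e < b < d < g < f.
Counting 4 from the smallest end gives m.

m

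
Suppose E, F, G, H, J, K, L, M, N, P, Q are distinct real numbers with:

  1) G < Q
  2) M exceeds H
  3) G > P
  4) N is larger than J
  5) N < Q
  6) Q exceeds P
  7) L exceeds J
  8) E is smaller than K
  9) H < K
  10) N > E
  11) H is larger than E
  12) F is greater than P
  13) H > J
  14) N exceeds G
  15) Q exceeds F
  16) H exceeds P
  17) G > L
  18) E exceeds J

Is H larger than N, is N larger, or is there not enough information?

undetermined

Following every chain through N: above N we get Q; below N we get J, L, P, E, G.
H is not reached, and no chain runs the other way from H to N.
So the given relations leave the order of N and H undetermined.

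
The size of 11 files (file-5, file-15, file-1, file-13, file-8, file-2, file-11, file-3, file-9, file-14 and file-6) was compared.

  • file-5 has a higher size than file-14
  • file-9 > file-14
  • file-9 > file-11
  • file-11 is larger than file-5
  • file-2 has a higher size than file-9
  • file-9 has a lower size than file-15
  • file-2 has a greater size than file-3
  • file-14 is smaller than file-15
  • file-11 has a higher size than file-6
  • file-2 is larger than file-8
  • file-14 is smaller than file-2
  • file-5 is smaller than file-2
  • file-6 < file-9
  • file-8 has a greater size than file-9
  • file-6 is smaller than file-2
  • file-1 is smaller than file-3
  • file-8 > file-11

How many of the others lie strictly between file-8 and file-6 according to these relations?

2

Chaining upward from file-6 reaches: file-11, file-9, file-2, file-15.
Chaining downward from file-8 reaches: file-14, file-5, file-11, file-9.
Strictly between file-6 and file-8 are those in both lists: file-11, file-9 — 2 elements.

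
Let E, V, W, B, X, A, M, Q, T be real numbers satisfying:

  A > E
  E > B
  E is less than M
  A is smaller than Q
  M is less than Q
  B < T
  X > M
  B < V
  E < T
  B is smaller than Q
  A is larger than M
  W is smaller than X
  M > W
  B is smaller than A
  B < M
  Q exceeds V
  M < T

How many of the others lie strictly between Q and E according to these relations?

Chaining upward from E reaches: M, X, T, A.
Chaining downward from Q reaches: W, B, V, M, A.
Strictly between E and Q are those in both lists: M, A — 2 elements.

2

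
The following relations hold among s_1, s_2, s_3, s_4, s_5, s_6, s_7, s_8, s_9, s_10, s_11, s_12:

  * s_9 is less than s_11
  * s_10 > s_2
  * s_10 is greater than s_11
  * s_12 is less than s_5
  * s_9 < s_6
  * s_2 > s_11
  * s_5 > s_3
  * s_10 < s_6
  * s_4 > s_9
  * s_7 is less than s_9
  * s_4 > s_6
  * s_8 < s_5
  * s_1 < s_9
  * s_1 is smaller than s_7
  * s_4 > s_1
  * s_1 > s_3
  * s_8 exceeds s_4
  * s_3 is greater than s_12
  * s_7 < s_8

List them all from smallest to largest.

s_12 < s_3 < s_1 < s_7 < s_9 < s_11 < s_2 < s_10 < s_6 < s_4 < s_8 < s_5

Nothing is placed below s_12, so it is least; from there s_12 < s_3; s_3 < s_1; s_1 < s_7; s_7 < s_9; s_9 < s_11; s_11 < s_2; s_2 < s_10; s_10 < s_6; s_6 < s_4; s_4 < s_8; s_8 < s_5, each given directly.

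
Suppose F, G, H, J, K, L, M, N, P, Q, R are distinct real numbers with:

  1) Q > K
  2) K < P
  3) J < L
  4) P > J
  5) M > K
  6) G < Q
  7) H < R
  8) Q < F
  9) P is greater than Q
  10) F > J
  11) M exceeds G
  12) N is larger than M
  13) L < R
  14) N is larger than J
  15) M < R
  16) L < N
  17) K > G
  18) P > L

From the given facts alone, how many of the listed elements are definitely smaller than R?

From R the given relations immediately reach L, H, M.
From those, J, G, K — 6 in total.
Nothing else is reachable below R; 6 in all.

6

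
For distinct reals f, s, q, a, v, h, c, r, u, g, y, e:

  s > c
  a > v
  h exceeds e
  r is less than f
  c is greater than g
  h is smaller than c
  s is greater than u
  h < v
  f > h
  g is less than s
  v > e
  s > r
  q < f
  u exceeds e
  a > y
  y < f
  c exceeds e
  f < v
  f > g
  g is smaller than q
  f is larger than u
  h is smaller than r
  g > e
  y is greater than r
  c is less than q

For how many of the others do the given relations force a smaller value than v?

From v the given relations immediately reach e, h, f.
From those, g, r, q, u, y — 8 in total.
From those, c — 9 in total.
No other element is forced below v by the given relations, so the count is 9.

9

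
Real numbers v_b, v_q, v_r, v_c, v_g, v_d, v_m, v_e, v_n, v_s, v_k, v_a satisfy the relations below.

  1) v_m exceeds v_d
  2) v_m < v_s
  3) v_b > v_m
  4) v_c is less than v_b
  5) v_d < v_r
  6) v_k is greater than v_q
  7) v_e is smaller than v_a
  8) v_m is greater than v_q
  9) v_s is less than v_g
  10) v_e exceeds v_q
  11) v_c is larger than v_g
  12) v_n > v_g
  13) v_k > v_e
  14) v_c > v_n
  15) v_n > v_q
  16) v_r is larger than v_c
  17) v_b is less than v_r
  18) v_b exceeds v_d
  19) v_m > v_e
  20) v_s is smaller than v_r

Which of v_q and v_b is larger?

Following the relations from v_q: v_q < v_e < v_m < v_s < v_g < v_n < v_c < v_b.
So v_q < v_b; v_b is the larger of the two.

v_b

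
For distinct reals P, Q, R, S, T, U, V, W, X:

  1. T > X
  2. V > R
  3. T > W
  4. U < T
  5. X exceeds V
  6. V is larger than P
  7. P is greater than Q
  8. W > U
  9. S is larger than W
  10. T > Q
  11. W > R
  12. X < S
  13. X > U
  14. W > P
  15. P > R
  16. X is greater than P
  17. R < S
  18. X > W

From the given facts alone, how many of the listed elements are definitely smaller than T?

From T the given relations immediately reach Q, U, W, X.
From those, R, P, V — 7 in total.
No other element is forced below T by the given relations, so the count is 7.

7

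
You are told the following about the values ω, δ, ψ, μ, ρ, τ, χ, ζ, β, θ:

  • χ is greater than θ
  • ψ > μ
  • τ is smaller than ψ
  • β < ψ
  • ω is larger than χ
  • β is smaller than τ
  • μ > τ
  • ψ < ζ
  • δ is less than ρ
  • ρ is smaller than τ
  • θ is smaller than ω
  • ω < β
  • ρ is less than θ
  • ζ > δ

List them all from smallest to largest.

The consecutive links are each given: δ < ρ; ρ < θ; θ < χ; χ < ω; ω < β; β < τ; τ < μ; μ < ψ; ψ < ζ.

δ < ρ < θ < χ < ω < β < τ < μ < ψ < ζ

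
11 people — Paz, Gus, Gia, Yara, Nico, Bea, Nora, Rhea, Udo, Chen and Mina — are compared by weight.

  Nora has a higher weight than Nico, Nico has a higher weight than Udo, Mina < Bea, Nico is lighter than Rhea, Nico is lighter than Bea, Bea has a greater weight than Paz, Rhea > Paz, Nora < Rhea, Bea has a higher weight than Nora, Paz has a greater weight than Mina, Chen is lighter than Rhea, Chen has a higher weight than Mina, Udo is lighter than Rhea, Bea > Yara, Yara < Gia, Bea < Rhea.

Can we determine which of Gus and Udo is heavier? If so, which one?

Following every chain through Udo: above Udo we get Nico, Nora, Bea, Rhea.
Gus is not reached, and no chain runs the other way from Gus to Udo.
So the given relations leave the order of Udo and Gus undetermined.

undetermined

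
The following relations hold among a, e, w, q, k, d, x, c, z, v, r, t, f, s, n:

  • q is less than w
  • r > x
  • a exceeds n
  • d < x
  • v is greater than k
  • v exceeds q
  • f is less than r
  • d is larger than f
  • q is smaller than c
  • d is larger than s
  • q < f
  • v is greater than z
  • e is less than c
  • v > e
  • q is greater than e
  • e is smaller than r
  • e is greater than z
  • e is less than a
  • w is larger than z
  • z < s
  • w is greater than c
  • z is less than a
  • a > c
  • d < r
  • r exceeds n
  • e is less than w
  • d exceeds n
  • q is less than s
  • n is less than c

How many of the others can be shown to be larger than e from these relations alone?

The elements the relations force above e are q, s, f, d, x, c, r, v, w, a — no chain reaches any other.
That is 10.

10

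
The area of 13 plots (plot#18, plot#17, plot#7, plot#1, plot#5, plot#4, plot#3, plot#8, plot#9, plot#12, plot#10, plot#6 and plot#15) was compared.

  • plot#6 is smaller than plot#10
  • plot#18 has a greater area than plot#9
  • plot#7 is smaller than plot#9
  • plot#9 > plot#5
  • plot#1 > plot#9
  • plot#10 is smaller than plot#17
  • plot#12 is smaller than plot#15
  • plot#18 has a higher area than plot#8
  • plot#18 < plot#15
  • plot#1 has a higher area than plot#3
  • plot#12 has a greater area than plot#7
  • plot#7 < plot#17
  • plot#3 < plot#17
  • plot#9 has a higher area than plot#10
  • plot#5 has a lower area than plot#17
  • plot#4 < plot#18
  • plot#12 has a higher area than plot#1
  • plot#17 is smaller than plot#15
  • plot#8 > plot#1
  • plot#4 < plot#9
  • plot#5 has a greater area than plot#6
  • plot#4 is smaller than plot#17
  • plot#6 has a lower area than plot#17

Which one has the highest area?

plot#6 is not greatest since plot#6 < plot#10; plot#3 is not greatest since plot#3 < plot#17; plot#10 is not greatest since plot#10 < plot#17; plot#5 is not greatest since plot#5 < plot#17; plot#4 is not greatest since plot#4 < plot#17; plot#7 is not greatest since plot#7 < plot#9; plot#9 is not greatest since plot#9 < plot#1; plot#1 is not greatest since plot#1 < plot#12; plot#8 is not greatest since plot#8 < plot#18; plot#17 is not greatest since plot#17 < plot#15; plot#18 is not greatest since plot#18 < plot#15; plot#12 is not greatest since plot#12 < plot#15.
Only plot#15 has nothing above it, so plot#15 is the highest area.

plot#15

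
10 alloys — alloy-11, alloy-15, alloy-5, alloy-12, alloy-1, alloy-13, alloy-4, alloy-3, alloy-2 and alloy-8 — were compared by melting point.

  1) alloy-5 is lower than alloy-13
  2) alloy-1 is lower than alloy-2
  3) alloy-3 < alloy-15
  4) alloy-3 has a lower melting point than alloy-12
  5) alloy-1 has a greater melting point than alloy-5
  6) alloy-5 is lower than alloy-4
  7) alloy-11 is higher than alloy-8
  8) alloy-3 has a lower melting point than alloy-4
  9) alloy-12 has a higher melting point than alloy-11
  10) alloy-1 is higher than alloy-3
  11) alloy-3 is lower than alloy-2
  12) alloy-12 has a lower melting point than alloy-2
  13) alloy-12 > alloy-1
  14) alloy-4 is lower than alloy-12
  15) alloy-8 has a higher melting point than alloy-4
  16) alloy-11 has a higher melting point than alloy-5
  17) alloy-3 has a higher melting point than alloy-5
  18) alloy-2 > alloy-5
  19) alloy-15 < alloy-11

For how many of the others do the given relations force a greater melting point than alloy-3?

7

Directly above alloy-3: alloy-4, alloy-1, alloy-15, alloy-12, alloy-2.
One step further: alloy-8, alloy-11 (7 so far).
No other element is forced above alloy-3 by the given relations, so the count is 7.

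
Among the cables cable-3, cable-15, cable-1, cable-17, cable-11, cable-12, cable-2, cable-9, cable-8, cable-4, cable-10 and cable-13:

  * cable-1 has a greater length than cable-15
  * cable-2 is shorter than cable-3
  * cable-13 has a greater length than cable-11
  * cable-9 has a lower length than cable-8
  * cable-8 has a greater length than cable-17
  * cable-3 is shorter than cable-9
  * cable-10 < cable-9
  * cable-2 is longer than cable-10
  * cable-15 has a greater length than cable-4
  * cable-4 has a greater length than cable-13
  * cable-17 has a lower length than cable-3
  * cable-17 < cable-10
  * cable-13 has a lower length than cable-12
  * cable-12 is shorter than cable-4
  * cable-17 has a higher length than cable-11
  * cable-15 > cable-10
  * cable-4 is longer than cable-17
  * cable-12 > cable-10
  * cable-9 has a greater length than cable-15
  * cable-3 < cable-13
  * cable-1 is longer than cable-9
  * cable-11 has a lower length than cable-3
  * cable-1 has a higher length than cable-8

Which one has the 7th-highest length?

Piecing the relations together gives one ordering: cable-11 < cable-17 < cable-10 < cable-2 < cable-3 < cable-13 < cable-12 < cable-4 < cable-15 < cable-9 < cable-8 < cable-1.
Counting 7 from the largest end gives cable-13.

cable-13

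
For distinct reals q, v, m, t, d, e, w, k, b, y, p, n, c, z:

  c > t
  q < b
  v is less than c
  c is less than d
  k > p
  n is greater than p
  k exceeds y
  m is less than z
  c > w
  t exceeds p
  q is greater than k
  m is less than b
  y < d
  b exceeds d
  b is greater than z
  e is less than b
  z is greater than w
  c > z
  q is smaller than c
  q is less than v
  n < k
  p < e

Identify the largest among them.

w is not greatest since w < c; p is not greatest since p < e; n is not greatest since n < k; y is not greatest since y < k; k is not greatest since k < q; q is not greatest since q < v; e is not greatest since e < b; v is not greatest since v < c; m is not greatest since m < z; t is not greatest since t < c; z is not greatest since z < c; c is not greatest since c < d; d is not greatest since d < b.
Only b has nothing above it, so b is the largest.

b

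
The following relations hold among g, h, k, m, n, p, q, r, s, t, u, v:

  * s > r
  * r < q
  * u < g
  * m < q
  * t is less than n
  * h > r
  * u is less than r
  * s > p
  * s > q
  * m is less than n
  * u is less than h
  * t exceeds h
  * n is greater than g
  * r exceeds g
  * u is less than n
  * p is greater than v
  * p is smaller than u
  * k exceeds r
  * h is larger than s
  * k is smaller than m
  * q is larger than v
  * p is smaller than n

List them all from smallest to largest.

v < p < u < g < r < k < m < q < s < h < t < n

Each adjacent pair is fixed by a given relation: v < p; p < u; u < g; g < r; r < k; k < m; m < q; q < s; s < h; h < t; t < n. Chaining them end to end gives the full order.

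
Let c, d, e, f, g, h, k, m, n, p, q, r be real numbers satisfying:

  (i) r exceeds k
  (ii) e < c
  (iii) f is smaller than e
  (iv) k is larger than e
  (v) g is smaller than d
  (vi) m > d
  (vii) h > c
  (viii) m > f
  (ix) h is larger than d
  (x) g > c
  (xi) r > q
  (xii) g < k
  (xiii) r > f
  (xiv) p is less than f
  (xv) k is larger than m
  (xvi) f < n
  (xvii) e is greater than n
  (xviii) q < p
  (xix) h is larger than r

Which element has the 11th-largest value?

Chaining the given pairs: q < p < f < n < e < c < g < d < m < k < r < h.
The 11th largest is p.

p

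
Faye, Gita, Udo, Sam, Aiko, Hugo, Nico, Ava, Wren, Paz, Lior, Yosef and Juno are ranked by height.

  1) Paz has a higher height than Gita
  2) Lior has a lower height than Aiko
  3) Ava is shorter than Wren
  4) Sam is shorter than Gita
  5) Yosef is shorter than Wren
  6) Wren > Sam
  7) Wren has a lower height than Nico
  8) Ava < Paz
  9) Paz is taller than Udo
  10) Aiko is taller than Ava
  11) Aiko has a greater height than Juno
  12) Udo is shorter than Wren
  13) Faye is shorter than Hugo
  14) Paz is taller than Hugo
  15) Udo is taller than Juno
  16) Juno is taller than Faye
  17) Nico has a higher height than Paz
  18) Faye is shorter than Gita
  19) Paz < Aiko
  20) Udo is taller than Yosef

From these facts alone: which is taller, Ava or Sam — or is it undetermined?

Following every chain through Sam: above Sam we get Gita, Paz, Aiko, Wren, Nico.
Ava is not reached, and no chain runs the other way from Ava to Sam.
So the given relations leave the order of Sam and Ava undetermined.

undetermined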